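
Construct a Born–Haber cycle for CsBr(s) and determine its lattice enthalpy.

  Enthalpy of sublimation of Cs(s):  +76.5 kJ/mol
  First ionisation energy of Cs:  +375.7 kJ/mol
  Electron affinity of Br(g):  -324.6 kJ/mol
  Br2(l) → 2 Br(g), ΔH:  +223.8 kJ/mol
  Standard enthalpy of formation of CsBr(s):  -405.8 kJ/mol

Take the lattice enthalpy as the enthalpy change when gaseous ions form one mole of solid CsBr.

ΔHf° = 1·ΔHsub + 1·(ΣIE) + 1/2·D(Br2) + 1·EA + U
-405.8 = 1·(+76.5) + 1·(+375.7) + 1/2·(+223.8) + 1·(-324.6) + U
U = -405.8 − (+239.5) = -645.3 kJ/mol

U = -645.3 kJ/mol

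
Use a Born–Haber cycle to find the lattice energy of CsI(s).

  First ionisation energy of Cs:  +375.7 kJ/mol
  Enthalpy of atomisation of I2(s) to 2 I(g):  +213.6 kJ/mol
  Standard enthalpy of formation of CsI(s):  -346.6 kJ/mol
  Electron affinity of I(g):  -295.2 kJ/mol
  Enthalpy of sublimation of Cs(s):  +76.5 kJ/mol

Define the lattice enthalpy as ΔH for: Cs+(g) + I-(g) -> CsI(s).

ΔHf° = 1·ΔHsub + 1·(ΣIE) + 1/2·D(I2) + 1·EA + U
-346.6 = 1·(+76.5) + 1·(+375.7) + 1/2·(+213.6) + 1·(-295.2) + U
U = -346.6 − (+263.8) = -610.4 kJ/mol

U = -610.4 kJ/mol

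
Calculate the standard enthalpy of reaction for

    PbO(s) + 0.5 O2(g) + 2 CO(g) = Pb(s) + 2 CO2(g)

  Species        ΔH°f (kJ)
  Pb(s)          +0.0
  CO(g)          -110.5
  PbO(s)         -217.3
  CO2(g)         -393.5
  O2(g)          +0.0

ΔHrxn = -348.7 kJ

Products: 1·(+0.0) + 2·(-393.5) = -787.0
Reactants: 1·(-217.3) + 1/2·(+0.0) + 2·(-110.5) = -438.3
ΔHrxn = (-787.0) − (-438.3) = -348.7 kJ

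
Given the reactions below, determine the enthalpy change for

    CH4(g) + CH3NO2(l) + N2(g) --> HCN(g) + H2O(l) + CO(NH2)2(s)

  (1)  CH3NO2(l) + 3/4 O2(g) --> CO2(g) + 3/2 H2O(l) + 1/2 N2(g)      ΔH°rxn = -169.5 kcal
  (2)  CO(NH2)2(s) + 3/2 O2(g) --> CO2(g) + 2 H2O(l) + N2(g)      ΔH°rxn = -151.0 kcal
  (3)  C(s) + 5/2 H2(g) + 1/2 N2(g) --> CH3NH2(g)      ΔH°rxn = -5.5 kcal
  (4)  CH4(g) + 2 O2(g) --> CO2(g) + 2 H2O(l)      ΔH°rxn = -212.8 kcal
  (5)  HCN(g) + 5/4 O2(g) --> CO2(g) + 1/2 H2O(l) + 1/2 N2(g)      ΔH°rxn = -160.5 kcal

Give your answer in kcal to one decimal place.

ΔH°rxn = -70.8 kcal

(1) as written: -169.5 kcal
(2) reversed: +151.0 kcal
(3): not needed.
(4) as written: -212.8 kcal
(5) reversed: +160.5 kcal
Since enthalpy is a state function, ΔH°rxn = (1)·(-169.5) + (-1)·(-151.0) + (1)·(-212.8) + (-1)·(-160.5) = -70.8 kcal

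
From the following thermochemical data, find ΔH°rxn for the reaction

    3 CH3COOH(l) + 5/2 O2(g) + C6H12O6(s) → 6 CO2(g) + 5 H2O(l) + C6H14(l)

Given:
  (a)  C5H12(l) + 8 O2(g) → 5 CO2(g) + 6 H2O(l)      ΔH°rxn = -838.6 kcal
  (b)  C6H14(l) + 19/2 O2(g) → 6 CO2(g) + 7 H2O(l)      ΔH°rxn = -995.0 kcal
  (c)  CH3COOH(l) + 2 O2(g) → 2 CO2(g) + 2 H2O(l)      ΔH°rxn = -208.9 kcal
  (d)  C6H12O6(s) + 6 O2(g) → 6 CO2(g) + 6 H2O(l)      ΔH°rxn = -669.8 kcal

(a): not needed.
(b) reversed: +995.0 kcal
(c) × 3: (3)·(-208.9) = -626.7 kcal
(d) as written: -669.8 kcal
By Hess's law, ΔH°rxn = (-1)·(-995.0) + (3)·(-208.9) + (1)·(-669.8) = -301.5 kcal

ΔH°rxn = -301.5 kcal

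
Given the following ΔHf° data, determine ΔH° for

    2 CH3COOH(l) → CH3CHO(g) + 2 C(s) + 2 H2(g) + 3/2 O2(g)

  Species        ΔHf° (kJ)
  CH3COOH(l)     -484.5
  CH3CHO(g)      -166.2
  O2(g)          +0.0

ΔH° = 802.8 kJ

ΔH°rxn = Σ nΔHf°(products) − Σ nΔHf°(reactants).
Products: 1·(-166.2) + 2·(+0.0) + 2·(+0.0) + 3/2·(+0.0) = -166.2
Reactants: 2·(-484.5) = -969.0
ΔH° = (-166.2) − (-969.0) = 802.8 kJ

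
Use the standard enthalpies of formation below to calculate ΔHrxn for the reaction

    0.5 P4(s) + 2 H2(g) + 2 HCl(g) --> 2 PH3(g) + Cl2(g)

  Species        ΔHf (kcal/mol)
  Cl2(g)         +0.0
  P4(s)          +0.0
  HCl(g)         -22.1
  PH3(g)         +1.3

Products: 2·(+1.3) + 1·(+0.0) = +2.6
Reactants: 1/2·(+0.0) + 2·(+0.0) + 2·(-22.1) = -44.2
ΔHrxn = (+2.6) − (-44.2) = 46.8 kcal/mol

ΔHrxn = 46.8 kcal/mol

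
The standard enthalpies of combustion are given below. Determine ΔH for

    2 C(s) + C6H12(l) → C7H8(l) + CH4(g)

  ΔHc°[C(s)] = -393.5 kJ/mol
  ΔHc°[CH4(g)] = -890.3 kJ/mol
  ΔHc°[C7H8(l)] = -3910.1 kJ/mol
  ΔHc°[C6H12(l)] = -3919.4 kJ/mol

ΔH = 94.0 kJ/mol

With combustion enthalpies, reactants minus products:
= [2·(-393.5) + 1·(-3919.4)] − [1·(-3910.1) + 1·(-890.3)]
= 94.0 kJ/mol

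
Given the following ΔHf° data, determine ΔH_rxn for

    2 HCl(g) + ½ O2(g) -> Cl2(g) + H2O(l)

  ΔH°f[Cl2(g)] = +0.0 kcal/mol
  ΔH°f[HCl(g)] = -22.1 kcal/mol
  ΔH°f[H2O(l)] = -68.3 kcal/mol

ΔH_rxn = -24.1 kcal/mol

Products: 1·(+0.0) + 1·(-68.3) = -68.3
Reactants: 2·(-22.1) + 1/2·(+0.0) = -44.2
ΔH_rxn = (-68.3) − (-44.2) = -24.1 kcal/mol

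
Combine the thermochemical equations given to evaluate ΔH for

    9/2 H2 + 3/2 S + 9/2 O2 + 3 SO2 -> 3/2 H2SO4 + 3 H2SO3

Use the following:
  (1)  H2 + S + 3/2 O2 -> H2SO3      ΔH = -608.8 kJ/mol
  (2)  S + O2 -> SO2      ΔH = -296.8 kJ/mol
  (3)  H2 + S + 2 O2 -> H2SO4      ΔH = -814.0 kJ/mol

ΔH = -2157.0 kJ/mol

(1) × 3 (×3 to match 3 H2SO3 in the target): (3)·(-608.8) = -1826.4 kJ/mol
(2) reversed and × 3 (reverse to put SO2 on the reactant side; ×3 to match 3 SO2 in the target): (-3)·(-296.8) = +890.4 kJ/mol
(3) × 3/2 (×3/2 to match 3/2 H2SO4 in the target): (3/2)·(-814.0) = -1221.0 kJ/mol
Since enthalpy is a state function, ΔH = (3)·(-608.8) + (-3)·(-296.8) + (3/2)·(-814.0) = -2157.0 kJ/mol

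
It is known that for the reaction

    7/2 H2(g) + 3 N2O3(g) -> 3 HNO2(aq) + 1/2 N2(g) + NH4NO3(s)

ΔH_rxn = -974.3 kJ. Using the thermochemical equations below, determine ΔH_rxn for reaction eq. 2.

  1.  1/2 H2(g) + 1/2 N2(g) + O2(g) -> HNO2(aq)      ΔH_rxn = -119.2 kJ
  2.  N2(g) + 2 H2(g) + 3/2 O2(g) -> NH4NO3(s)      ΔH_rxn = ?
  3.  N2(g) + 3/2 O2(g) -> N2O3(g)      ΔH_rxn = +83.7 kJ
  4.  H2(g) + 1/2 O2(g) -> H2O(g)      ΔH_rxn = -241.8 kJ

eq. 1 × 3 (×3 to match 3 HNO2(aq) in the target): (3)·(-119.2) = -357.6 kJ
eq. 2 as written (NH4NO3(s) already on the product side): contributes x
eq. 3 reversed and × 3 (reverse to put N2O3(g) on the reactant side; ×3 to match 3 N2O3(g) in the target): (-3)·(+83.7) = -251.1 kJ
eq. 4: not needed (H2O(g) appears nowhere else).
-974.3 = (-357.6) + (-251.1) + x
x = (-974.3 − (-608.7)) / (1) = -365.6 kJ

ΔH_rxn = -365.6 kJ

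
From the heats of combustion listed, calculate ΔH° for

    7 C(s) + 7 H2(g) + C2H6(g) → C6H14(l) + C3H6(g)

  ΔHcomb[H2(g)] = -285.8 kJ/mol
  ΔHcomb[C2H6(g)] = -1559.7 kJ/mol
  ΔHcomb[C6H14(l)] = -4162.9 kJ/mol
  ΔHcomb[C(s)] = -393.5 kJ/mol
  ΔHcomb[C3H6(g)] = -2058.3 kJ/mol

Using ΔH = Σ nΔHc°(reactants) − Σ nΔHc°(products):
= [7·(-393.5) + 7·(-285.8) + 1·(-1559.7)] − [1·(-4162.9) + 1·(-2058.3)]
= -93.6 kJ/mol

ΔH° = -93.6 kJ/mol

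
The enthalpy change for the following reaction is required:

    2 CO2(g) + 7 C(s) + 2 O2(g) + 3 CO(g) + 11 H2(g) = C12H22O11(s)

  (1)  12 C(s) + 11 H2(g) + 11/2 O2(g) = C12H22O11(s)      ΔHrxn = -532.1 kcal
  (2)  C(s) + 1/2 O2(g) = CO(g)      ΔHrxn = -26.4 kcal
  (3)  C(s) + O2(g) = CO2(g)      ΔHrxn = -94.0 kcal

(1) as written: -532.1 kcal
(2) reversed and × 3: (-3)·(-26.4) = +79.2 kcal
(3) reversed and × 2: (-2)·(-94.0) = +188.0 kcal
Since enthalpy is a state function, ΔHrxn = (1)·(-532.1) + (-3)·(-26.4) + (-2)·(-94.0) = -264.9 kcal

ΔHrxn = -264.9 kcal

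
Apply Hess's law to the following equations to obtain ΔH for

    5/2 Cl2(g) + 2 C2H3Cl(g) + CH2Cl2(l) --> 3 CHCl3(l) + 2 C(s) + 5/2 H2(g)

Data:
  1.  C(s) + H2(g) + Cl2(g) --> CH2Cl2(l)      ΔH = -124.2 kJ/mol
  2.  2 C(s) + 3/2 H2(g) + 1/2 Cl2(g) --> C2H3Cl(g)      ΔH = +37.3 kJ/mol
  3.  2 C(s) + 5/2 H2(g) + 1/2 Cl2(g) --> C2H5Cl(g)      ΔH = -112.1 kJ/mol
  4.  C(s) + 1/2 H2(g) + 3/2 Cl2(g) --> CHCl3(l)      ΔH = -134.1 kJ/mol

eq. 1 reversed (reverse to put CH2Cl2(l) on the reactant side): +124.2 kJ/mol
eq. 2 reversed and × 2 (C2H3Cl(g) must end up as a reactant; ×2 to match 2 C2H3Cl(g) in the target): (-2)·(+37.3) = -74.6 kJ/mol
eq. 3: not needed (C2H5Cl(g) appears nowhere else).
eq. 4 × 3 (×3 to match 3 CHCl3(l) in the target): (3)·(-134.1) = -402.3 kJ/mol
ΔH = (-1)·(-124.2) + (-2)·(+37.3) + (3)·(-134.1) = -352.7 kJ/mol

ΔH = -352.7 kJ/mol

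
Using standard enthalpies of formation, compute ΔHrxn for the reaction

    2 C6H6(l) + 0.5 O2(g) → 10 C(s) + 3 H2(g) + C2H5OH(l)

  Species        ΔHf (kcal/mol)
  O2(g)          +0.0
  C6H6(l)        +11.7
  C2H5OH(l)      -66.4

ΔHrxn = -89.8 kcal/mol

ΔH°rxn = Σ nΔHf°(products) − Σ nΔHf°(reactants).
Products: 10·(+0.0) + 3·(+0.0) + 1·(-66.4) = -66.4
Reactants: 2·(+11.7) + 1/2·(+0.0) = +23.4
ΔHrxn = (-66.4) − (+23.4) = -89.8 kcal/mol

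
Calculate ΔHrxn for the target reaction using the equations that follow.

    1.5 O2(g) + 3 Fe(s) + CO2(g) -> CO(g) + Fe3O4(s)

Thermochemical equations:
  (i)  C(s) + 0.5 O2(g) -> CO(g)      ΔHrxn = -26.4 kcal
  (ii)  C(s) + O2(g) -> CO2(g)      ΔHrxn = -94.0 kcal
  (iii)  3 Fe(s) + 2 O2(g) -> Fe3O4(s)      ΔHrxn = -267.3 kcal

ΔHrxn = -199.7 kcal

(i) as written: -26.4 kcal
(ii) reversed: +94.0 kcal
(iii) as written: -267.3 kcal
Since enthalpy is a state function, ΔHrxn = (1)·(-26.4) + (-1)·(-94.0) + (1)·(-267.3) = -199.7 kcal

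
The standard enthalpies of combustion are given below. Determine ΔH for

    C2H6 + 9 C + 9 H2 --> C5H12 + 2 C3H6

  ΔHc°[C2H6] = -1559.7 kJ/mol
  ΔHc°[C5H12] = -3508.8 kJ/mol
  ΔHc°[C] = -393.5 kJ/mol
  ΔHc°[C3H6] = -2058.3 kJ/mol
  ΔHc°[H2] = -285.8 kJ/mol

With combustion enthalpies, reactants minus products:
= [1·(-1559.7) + 9·(-393.5) + 9·(-285.8)] − [1·(-3508.8) + 2·(-2058.3)]
= -48.0 kJ/mol

ΔH = -48.0 kJ/mol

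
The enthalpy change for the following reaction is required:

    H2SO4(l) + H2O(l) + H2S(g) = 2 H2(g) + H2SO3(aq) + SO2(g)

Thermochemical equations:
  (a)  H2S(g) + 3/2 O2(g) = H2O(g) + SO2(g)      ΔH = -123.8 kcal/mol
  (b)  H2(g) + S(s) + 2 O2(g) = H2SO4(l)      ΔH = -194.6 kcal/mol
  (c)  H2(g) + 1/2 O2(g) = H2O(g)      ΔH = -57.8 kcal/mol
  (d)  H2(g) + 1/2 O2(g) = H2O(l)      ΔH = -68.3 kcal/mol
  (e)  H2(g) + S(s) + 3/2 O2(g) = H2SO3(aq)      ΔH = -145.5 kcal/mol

ΔH = 51.4 kcal/mol

(a) as written: -123.8 kcal/mol
(b) reversed: +194.6 kcal/mol
(c) reversed: +57.8 kcal/mol
(d) reversed: +68.3 kcal/mol
(e) as written: -145.5 kcal/mol
By Hess's law, ΔH = (1)·(-123.8) + (-1)·(-194.6) + (-1)·(-57.8) + (-1)·(-68.3) + (1)·(-145.5) = 51.4 kcal/mol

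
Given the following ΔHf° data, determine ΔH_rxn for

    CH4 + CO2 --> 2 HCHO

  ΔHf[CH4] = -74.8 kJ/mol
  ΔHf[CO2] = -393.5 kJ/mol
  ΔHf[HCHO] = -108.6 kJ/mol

ΔH_rxn = 251.1 kJ/mol

Products: 2·(-108.6) = -217.2
Reactants: 1·(-74.8) + 1·(-393.5) = -468.3
ΔH_rxn = (-217.2) − (-468.3) = 251.1 kJ/mol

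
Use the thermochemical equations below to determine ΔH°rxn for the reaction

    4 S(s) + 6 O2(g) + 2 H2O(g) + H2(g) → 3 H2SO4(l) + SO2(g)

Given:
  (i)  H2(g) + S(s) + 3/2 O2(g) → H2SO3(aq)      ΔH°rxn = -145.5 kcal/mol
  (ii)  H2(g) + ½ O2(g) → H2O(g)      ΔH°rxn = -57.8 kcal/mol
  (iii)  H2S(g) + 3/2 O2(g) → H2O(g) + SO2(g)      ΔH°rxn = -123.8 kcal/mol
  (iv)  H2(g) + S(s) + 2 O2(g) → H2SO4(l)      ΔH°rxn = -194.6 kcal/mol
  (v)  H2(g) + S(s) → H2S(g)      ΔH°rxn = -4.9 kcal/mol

(i): not needed.
(ii) reversed and × 3: (-3)·(-57.8) = +173.4 kcal/mol
(iii) as written: -123.8 kcal/mol
(iv) × 3: (3)·(-194.6) = -583.8 kcal/mol
(v) as written: -4.9 kcal/mol
Summing the manipulated equations, ΔH°rxn = (+173.4) + (-123.8) + (-583.8) + (-4.9) = -539.1 kcal/mol

ΔH°rxn = -539.1 kcal/mol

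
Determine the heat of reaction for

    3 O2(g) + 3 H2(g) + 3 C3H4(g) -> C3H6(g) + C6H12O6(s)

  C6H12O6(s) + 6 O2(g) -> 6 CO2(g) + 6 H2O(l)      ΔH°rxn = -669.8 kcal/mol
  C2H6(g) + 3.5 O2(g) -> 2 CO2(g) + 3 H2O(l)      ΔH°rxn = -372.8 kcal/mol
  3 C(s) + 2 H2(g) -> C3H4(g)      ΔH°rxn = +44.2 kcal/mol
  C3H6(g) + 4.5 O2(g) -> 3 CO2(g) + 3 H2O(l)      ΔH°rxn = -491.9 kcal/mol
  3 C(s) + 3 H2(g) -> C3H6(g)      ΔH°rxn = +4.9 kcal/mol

equation 1 reversed (reverse to put C6H12O6(s) on the product side): +669.8 kcal/mol
equation 2: not needed (C2H6(g) appears nowhere else).
equation 3 reversed and × 3 (reverse to put C3H4(g) on the reactant side; ×3 to match 3 C3H4(g) in the target): (-3)·(+44.2) = -132.6 kcal/mol
equation 4 × 2: (2)·(-491.9) = -983.8 kcal/mol
equation 5 × 3: (3)·(+4.9) = +14.7 kcal/mol
ΔH°rxn = (-1)·(-669.8) + (-3)·(+44.2) + (2)·(-491.9) + (3)·(+4.9) = -431.9 kcal/mol

ΔH°rxn = -431.9 kcal/mol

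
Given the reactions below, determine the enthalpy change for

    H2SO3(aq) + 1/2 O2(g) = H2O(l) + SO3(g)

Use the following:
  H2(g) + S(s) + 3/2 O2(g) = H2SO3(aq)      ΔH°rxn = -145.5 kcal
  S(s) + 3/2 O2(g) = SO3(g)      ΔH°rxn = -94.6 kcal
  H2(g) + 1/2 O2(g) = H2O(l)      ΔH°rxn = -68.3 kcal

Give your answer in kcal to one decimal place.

equation 1 reversed (reverse to put H2SO3(aq) on the reactant side): +145.5 kcal
equation 2 as written (SO3(g) already on the product side): -94.6 kcal
equation 3 as written (H2O(l) already on the product side): -68.3 kcal
ΔH°rxn = (+145.5) + (-94.6) + (-68.3) = -17.4 kcal

ΔH°rxn = -17.4 kcal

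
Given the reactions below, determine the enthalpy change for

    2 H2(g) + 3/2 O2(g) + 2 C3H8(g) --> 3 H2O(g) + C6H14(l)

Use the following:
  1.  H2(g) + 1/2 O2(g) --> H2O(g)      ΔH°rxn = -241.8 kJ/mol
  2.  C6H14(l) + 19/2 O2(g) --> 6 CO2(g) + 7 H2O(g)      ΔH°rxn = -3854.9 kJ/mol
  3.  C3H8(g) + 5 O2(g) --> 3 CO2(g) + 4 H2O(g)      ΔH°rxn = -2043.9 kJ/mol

eq. 1 × 2 (scale by 2 for the 2 H2(g)): (2)·(-241.8) = -483.6 kJ/mol
eq. 2 reversed (C6H14(l) must end up as a product): +3854.9 kJ/mol
eq. 3 × 2 (×2 to match 2 C3H8(g) in the target): (2)·(-2043.9) = -4087.8 kJ/mol
Summing the manipulated equations, ΔH°rxn = (-483.6) + (+3854.9) + (-4087.8) = -716.5 kJ/mol

ΔH°rxn = -716.5 kJ/mol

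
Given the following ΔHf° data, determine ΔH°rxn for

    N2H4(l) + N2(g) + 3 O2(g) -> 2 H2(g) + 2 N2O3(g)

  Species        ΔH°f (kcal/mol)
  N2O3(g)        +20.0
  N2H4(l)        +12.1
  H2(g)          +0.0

ΔH°rxn = Σ nΔHf°(products) − Σ nΔHf°(reactants).
Products: 2·(+0.0) + 2·(+20.0) = +40.0
Reactants: 1·(+12.1) + 1·(+0.0) + 3·(+0.0) = +12.1
ΔH°rxn = (+40.0) − (+12.1) = 27.9 kcal/mol

ΔH°rxn = 27.9 kcal/mol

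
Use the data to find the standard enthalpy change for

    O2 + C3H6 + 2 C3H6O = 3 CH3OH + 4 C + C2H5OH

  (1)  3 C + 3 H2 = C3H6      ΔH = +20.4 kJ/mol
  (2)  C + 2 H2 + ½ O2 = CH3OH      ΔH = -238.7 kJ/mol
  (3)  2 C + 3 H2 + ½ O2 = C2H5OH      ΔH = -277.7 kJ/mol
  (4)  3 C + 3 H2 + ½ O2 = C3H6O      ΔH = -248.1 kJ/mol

(1) reversed (reverse to put C3H6 on the reactant side): -20.4 kJ/mol
(2) × 3 (scale by 3 for the 3 CH3OH): (3)·(-238.7) = -716.1 kJ/mol
(3) as written (C2H5OH already on the product side): -277.7 kJ/mol
(4) reversed and × 2 (reverse to put C3H6O on the reactant side; ×2 to match 2 C3H6O in the target): (-2)·(-248.1) = +496.2 kJ/mol
By Hess's law, ΔH = (-1)·(+20.4) + (3)·(-238.7) + (1)·(-277.7) + (-2)·(-248.1) = -518.0 kJ/mol

ΔH = -518.0 kJ/mol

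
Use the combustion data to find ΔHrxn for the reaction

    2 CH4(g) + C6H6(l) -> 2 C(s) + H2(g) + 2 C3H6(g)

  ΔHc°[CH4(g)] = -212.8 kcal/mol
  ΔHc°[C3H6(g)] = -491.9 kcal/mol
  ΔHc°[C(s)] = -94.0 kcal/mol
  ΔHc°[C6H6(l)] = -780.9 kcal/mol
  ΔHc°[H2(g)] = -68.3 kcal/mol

ΔHrxn = 33.6 kcal/mol

With combustion enthalpies, reactants minus products:
= [2·(-212.8) + 1·(-780.9)] − [2·(-94.0) + 1·(-68.3) + 2·(-491.9)]
= 33.6 kcal/mol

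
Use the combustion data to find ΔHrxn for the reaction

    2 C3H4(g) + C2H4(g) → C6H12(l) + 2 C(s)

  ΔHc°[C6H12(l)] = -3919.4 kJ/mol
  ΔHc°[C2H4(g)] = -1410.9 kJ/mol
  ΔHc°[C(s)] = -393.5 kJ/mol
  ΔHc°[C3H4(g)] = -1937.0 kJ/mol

ΔHrxn = -578.5 kJ/mol

Using ΔH = Σ nΔHc°(reactants) − Σ nΔHc°(products):
= [2·(-1937.0) + 1·(-1410.9)] − [1·(-3919.4) + 2·(-393.5)]
= -578.5 kJ/mol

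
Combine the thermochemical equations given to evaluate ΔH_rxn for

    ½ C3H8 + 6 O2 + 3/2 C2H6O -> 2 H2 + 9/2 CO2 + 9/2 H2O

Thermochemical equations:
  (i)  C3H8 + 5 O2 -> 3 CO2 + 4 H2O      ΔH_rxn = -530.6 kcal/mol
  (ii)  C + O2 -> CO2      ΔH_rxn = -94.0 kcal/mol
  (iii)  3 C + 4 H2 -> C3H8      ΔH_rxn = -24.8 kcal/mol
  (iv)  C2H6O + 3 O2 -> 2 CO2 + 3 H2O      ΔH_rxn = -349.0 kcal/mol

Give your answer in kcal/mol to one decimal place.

(i): not needed.
(ii) × 3/2: (3/2)·(-94.0) = -141.0 kcal/mol
(iii) reversed and × 1/2: (-1/2)·(-24.8) = +12.4 kcal/mol
(iv) × 3/2: (3/2)·(-349.0) = -523.5 kcal/mol
ΔH_rxn = (3/2)·(-94.0) + (-1/2)·(-24.8) + (3/2)·(-349.0) = -652.1 kcal/mol

ΔH_rxn = -652.1 kcal/mol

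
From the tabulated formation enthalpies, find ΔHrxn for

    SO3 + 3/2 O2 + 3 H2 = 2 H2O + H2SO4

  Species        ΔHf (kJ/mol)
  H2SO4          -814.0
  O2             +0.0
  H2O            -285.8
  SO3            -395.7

ΔHrxn = -989.9 kJ/mol

Products: 2·(-285.8) + 1·(-814.0) = -1385.6
Reactants: 1·(-395.7) + 3/2·(+0.0) + 3·(+0.0) = -395.7
ΔHrxn = (-1385.6) − (-395.7) = -989.9 kJ/mol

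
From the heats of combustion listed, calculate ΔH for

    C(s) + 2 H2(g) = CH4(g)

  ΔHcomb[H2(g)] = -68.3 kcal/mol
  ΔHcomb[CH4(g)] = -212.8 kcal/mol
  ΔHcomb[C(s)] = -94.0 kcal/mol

ΔH = -17.8 kcal/mol

Using ΔH = Σ nΔHc°(reactants) − Σ nΔHc°(products):
= [1·(-94.0) + 2·(-68.3)] − [1·(-212.8)]
= -17.8 kcal/mol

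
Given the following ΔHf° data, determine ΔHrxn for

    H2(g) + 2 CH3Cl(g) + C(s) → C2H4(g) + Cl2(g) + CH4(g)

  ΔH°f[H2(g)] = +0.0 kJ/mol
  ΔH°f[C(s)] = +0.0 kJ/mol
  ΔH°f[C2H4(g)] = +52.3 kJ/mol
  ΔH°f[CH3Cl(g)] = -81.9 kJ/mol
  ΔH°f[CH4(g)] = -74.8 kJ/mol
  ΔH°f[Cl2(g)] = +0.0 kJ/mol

ΔHrxn = 141.3 kJ/mol

Products: 1·(+52.3) + 1·(+0.0) + 1·(-74.8) = -22.5
Reactants: 1·(+0.0) + 2·(-81.9) + 1·(+0.0) = -163.8
ΔHrxn = (-22.5) − (-163.8) = 141.3 kJ/mol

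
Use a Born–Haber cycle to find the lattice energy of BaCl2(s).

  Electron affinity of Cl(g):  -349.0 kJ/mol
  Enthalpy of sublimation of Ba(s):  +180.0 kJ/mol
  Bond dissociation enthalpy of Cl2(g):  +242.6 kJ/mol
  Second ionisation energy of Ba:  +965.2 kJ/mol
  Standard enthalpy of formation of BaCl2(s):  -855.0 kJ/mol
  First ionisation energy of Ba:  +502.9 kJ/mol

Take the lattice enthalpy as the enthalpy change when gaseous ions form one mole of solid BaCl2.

U = -2047.7 kJ/mol

ΔHf° = 1·ΔHsub + 1·(ΣIE) + 1·D(Cl2) + 2·EA + U
-855.0 = 1·(+180.0) + 1·(+1468.1) + 1·(+242.6) + 2·(-349.0) + U
U = -855.0 − (+1192.7) = -2047.7 kJ/mol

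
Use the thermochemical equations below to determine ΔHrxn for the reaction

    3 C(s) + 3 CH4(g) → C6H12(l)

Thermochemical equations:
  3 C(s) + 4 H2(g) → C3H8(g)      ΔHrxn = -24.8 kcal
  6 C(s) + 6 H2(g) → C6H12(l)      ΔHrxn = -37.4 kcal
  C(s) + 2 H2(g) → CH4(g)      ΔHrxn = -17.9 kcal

equation 1: not needed.
equation 2 as written: -37.4 kcal
equation 3 reversed and × 3: (-3)·(-17.9) = +53.7 kcal
ΔHrxn = (1)·(-37.4) + (-3)·(-17.9) = 16.3 kcal

ΔHrxn = 16.3 kcal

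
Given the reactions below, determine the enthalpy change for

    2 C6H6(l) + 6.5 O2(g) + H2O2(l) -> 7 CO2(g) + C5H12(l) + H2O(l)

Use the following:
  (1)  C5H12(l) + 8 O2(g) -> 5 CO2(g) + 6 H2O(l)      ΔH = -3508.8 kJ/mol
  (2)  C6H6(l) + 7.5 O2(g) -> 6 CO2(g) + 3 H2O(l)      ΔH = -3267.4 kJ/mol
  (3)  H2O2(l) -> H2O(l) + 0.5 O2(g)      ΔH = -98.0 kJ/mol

(1) reversed: +3508.8 kJ/mol
(2) × 2: (2)·(-3267.4) = -6534.8 kJ/mol
(3) as written: -98.0 kJ/mol
By Hess's law, ΔH = (-1)·(-3508.8) + (2)·(-3267.4) + (1)·(-98.0) = -3124.0 kJ/mol

ΔH = -3124.0 kJ/mol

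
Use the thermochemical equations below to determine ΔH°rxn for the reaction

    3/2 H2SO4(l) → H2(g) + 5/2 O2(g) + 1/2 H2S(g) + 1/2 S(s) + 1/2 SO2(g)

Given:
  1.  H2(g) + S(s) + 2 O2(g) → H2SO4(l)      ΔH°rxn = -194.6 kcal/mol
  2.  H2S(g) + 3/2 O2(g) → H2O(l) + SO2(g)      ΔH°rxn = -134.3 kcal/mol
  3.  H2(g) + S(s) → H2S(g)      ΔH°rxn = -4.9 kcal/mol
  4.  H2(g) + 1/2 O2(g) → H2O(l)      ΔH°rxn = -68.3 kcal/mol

eq. 1 reversed and × 3/2 (reverse to put H2SO4(l) on the reactant side; ×3/2 to match 3/2 H2SO4(l) in the target): (-3/2)·(-194.6) = +291.9 kcal/mol
eq. 2 × 1/2 (×1/2 to match 1/2 SO2(g) in the target): (1/2)·(-134.3) = -67.15 kcal/mol
eq. 3 as written: -4.9 kcal/mol
eq. 4 reversed and × 1/2: (-1/2)·(-68.3) = +34.15 kcal/mol
Combining the equations, ΔH°rxn = (+291.9) + (-67.15) + (-4.9) + (+34.15) = 254.0 kcal/mol

ΔH°rxn = 254.0 kcal/mol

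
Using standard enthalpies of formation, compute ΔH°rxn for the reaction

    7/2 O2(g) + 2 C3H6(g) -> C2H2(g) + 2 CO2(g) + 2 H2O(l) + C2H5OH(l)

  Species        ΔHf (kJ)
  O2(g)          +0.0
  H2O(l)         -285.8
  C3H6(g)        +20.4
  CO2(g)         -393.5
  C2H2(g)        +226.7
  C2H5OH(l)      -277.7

ΔH°rxn = -1450.4 kJ

Products: 1·(+226.7) + 2·(-393.5) + 2·(-285.8) + 1·(-277.7) = -1409.6
Reactants: 7/2·(+0.0) + 2·(+20.4) = +40.8
ΔH°rxn = (-1409.6) − (+40.8) = -1450.4 kJ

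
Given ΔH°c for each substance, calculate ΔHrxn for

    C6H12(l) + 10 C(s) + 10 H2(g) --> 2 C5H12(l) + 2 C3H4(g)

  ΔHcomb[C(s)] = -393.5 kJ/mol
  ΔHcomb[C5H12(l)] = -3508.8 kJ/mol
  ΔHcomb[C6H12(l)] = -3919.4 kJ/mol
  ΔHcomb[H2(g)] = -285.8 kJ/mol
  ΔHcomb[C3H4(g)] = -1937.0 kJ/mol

With combustion enthalpies, reactants minus products:
= [1·(-3919.4) + 10·(-393.5) + 10·(-285.8)] − [2·(-3508.8) + 2·(-1937.0)]
= 179.2 kJ/mol

ΔHrxn = 179.2 kJ/mol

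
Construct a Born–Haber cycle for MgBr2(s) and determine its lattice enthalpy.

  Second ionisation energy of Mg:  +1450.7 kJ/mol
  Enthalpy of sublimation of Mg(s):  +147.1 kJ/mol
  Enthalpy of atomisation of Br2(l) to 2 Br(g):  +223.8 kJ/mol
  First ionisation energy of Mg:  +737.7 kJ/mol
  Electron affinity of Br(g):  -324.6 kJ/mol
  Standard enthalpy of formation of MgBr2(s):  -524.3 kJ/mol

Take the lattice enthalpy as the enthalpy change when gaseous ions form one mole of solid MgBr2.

U = -2434.4 kJ/mol

ΔHf° = 1·ΔHsub + 1·(ΣIE) + 1·D(Br2) + 2·EA + U
-524.3 = 1·(+147.1) + 1·(+2188.4) + 1·(+223.8) + 2·(-324.6) + U
U = -524.3 − (+1910.1) = -2434.4 kJ/mol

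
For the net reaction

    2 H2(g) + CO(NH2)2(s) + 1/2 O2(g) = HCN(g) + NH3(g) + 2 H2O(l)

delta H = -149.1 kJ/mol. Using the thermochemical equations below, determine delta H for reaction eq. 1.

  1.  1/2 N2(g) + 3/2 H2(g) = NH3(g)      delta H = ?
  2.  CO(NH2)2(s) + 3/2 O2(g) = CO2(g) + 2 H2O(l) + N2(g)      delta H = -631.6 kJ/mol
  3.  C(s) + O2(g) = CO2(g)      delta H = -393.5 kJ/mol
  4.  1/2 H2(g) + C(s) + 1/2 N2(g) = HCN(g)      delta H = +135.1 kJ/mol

eq. 1 as written (NH3(g) already on the product side): contributes x
eq. 2 as written (CO(NH2)2(s) already on the reactant side): -631.6 kJ/mol
eq. 3 reversed: +393.5 kJ/mol
eq. 4 as written (HCN(g) already on the product side): +135.1 kJ/mol
-149.1 = (-631.6) + (+393.5) + (+135.1) + x
x = (-149.1 − (-103.0)) / (1) = -46.1 kJ/mol

delta H = -46.1 kJ/mol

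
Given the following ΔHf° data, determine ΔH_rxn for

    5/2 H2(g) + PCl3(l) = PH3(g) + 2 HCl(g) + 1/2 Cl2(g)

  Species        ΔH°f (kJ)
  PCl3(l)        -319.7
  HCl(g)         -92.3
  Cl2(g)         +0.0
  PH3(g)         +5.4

ΔH_rxn = 140.5 kJ

Products: 1·(+5.4) + 2·(-92.3) + 1/2·(+0.0) = -179.2
Reactants: 5/2·(+0.0) + 1·(-319.7) = -319.7
ΔH_rxn = (-179.2) − (-319.7) = 140.5 kJ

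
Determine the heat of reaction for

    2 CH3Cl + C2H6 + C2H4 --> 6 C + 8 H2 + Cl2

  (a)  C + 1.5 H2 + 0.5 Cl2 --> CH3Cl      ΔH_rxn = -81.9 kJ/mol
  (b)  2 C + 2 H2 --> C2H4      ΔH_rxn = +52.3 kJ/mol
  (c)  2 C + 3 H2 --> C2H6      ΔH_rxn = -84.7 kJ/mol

ΔH_rxn = 196.2 kJ/mol

(a) reversed and × 2: (-2)·(-81.9) = +163.8 kJ/mol
(b) reversed: -52.3 kJ/mol
(c) reversed: +84.7 kJ/mol
ΔH_rxn = (-2)·(-81.9) + (-1)·(+52.3) + (-1)·(-84.7) = 196.2 kJ/mol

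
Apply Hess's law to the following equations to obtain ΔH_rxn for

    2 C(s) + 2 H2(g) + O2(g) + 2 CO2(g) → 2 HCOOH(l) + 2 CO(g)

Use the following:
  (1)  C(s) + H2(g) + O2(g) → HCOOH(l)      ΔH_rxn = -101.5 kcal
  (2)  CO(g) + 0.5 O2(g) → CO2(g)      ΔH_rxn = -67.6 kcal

(1) × 2: (2)·(-101.5) = -203.0 kcal
(2) reversed and × 2: (-2)·(-67.6) = +135.2 kcal
ΔH_rxn = (2)·(-101.5) + (-2)·(-67.6) = -67.8 kcal

ΔH_rxn = -67.8 kcal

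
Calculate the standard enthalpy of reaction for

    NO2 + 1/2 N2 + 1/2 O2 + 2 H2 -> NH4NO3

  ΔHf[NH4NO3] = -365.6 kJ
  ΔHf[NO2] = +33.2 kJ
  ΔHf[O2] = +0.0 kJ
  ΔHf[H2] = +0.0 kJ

ΔHrxn = -398.8 kJ

ΔH°rxn = Σ nΔHf°(products) − Σ nΔHf°(reactants).
Products: 1·(-365.6) = -365.6
Reactants: 1·(+33.2) + 1/2·(+0.0) + 1/2·(+0.0) + 2·(+0.0) = +33.2
ΔHrxn = (-365.6) − (+33.2) = -398.8 kJ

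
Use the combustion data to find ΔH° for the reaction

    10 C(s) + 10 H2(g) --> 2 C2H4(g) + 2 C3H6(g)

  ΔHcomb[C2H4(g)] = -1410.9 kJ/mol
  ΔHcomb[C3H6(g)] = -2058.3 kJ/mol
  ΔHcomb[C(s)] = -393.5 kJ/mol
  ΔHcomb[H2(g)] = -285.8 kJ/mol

Using ΔH = Σ nΔHc°(reactants) − Σ nΔHc°(products):
= [10·(-393.5) + 10·(-285.8)] − [2·(-1410.9) + 2·(-2058.3)]
= 145.4 kJ/mol

ΔH° = 145.4 kJ/mol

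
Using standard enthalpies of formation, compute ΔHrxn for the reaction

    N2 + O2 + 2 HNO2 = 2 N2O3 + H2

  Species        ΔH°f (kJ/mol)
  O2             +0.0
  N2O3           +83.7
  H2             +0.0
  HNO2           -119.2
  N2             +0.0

ΔHrxn = 405.8 kJ/mol

Products: 2·(+83.7) + 1·(+0.0) = +167.4
Reactants: 1·(+0.0) + 1·(+0.0) + 2·(-119.2) = -238.4
ΔHrxn = (+167.4) − (-238.4) = 405.8 kJ/mol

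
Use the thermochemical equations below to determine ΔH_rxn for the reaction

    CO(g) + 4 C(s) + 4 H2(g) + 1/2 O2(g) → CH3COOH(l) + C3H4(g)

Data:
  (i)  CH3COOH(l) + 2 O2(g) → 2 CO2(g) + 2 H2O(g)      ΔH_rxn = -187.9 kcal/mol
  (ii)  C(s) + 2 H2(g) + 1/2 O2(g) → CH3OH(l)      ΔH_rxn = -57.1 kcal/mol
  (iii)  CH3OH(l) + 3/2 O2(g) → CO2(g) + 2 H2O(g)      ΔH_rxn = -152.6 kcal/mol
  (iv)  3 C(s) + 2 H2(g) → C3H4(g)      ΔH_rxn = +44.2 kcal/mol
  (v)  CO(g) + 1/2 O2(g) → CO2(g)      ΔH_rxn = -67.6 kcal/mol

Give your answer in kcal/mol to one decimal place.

(i) reversed: +187.9 kcal/mol
(ii) as written: -57.1 kcal/mol
(iii) as written: -152.6 kcal/mol
(iv) as written: +44.2 kcal/mol
(v) as written: -67.6 kcal/mol
ΔH_rxn = (+187.9) + (-57.1) + (-152.6) + (+44.2) + (-67.6) = -45.2 kcal/mol

ΔH_rxn = -45.2 kcal/mol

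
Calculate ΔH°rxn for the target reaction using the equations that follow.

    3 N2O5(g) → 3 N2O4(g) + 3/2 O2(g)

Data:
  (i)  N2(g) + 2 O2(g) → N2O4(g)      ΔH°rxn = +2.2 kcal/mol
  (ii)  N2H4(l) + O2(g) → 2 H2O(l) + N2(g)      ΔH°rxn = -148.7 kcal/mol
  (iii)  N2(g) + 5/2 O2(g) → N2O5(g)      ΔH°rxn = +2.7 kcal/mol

ΔH°rxn = -1.5 kcal/mol

(i) × 3 (scale by 3 for the 3 N2O4(g)): (3)·(+2.2) = +6.6 kcal/mol
(ii): not needed (H2O(l) appears nowhere else).
(iii) reversed and × 3 (N2O5(g) must end up as a reactant; scale by 3 for the 3 N2O5(g)): (-3)·(+2.7) = -8.1 kcal/mol
ΔH°rxn = (+6.6) + (-8.1) = -1.5 kcal/mol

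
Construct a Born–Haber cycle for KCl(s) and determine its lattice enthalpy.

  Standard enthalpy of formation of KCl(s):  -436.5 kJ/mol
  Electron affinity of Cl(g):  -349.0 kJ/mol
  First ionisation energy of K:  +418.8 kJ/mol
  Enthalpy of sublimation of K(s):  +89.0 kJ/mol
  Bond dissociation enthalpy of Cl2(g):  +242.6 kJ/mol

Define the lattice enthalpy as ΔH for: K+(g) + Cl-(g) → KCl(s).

U = -716.6 kJ/mol

ΔHf° = 1·ΔHsub + 1·(ΣIE) + 1/2·D(Cl2) + 1·EA + U
-436.5 = 1·(+89.0) + 1·(+418.8) + 1/2·(+242.6) + 1·(-349.0) + U
U = -436.5 − (+280.1) = -716.6 kJ/mol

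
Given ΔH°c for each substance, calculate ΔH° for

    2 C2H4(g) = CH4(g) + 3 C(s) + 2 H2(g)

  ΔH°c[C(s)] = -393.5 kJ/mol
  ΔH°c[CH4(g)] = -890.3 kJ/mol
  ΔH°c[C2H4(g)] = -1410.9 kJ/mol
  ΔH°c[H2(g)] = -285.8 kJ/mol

ΔH° = -179.4 kJ/mol

With combustion enthalpies, reactants minus products:
= [2·(-1410.9)] − [1·(-890.3) + 3·(-393.5) + 2·(-285.8)]
= -179.4 kJ/mol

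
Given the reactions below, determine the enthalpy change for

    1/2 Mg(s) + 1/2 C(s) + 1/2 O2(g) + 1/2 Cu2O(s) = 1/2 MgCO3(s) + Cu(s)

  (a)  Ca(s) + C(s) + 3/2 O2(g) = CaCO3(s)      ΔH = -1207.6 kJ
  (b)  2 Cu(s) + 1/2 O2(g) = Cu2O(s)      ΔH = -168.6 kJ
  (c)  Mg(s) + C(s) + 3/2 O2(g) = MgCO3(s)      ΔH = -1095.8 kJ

ΔH = -463.6 kJ

(a): not needed (CaCO3(s) appears nowhere else).
(b) reversed and × 1/2 (reverse to put Cu2O(s) on the reactant side; scale by 1/2 for the 1/2 Cu2O(s)): (-1/2)·(-168.6) = +84.3 kJ
(c) × 1/2 (scale by 1/2 for the 1/2 MgCO3(s)): (1/2)·(-1095.8) = -547.9 kJ
Summing the manipulated equations, ΔH = (+84.3) + (-547.9) = -463.6 kJ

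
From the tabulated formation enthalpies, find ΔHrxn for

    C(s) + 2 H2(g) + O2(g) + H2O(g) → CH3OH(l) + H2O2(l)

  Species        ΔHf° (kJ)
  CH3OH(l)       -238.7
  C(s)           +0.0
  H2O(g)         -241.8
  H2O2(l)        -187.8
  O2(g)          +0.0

ΔHrxn = -184.7 kJ

Products: 1·(-238.7) + 1·(-187.8) = -426.5
Reactants: 1·(+0.0) + 2·(+0.0) + 1·(+0.0) + 1·(-241.8) = -241.8
ΔHrxn = (-426.5) − (-241.8) = -184.7 kJ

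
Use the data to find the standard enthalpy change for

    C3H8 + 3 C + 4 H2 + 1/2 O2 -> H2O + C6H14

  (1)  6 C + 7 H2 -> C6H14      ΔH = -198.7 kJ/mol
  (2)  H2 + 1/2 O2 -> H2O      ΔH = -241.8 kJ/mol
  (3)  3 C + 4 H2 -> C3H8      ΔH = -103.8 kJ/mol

(1) as written: -198.7 kJ/mol
(2) as written: -241.8 kJ/mol
(3) reversed: +103.8 kJ/mol
ΔH = (-198.7) + (-241.8) + (+103.8) = -336.7 kJ/mol

ΔH = -336.7 kJ/mol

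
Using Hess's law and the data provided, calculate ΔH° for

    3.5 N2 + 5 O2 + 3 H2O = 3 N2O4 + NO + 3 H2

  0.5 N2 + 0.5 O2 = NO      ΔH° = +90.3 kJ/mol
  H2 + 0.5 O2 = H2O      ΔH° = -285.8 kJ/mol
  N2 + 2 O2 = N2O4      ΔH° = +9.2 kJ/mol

ΔH° = 975.3 kJ/mol

equation 1 as written (NO already on the product side): +90.3 kJ/mol
equation 2 reversed and × 3 (H2O must end up as a reactant; scale by 3 for the 3 H2O): (-3)·(-285.8) = +857.4 kJ/mol
equation 3 × 3 (scale by 3 for the 3 N2O4): (3)·(+9.2) = +27.6 kJ/mol
By Hess's law, ΔH° = (1)·(+90.3) + (-3)·(-285.8) + (3)·(+9.2) = 975.3 kJ/mol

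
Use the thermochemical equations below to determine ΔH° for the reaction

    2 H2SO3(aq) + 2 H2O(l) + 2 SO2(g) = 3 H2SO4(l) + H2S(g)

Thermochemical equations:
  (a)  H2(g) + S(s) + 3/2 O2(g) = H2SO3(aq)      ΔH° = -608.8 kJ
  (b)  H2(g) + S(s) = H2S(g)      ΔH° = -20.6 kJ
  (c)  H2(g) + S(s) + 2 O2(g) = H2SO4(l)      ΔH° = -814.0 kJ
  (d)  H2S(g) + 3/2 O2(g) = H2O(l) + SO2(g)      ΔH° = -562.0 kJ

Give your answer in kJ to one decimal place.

(a) reversed and × 2 (reverse to put H2SO3(aq) on the reactant side; scale by 2 for the 2 H2SO3(aq)): (-2)·(-608.8) = +1217.6 kJ
(b) reversed: +20.6 kJ
(c) × 3 (×3 to match 3 H2SO4(l) in the target): (3)·(-814.0) = -2442.0 kJ
(d) reversed and × 2 (H2O(l) must end up as a reactant; ×2 to match 2 H2O(l) in the target): (-2)·(-562.0) = +1124.0 kJ
Since enthalpy is a state function, ΔH° = (-2)·(-608.8) + (-1)·(-20.6) + (3)·(-814.0) + (-2)·(-562.0) = -79.8 kJ

ΔH° = -79.8 kJ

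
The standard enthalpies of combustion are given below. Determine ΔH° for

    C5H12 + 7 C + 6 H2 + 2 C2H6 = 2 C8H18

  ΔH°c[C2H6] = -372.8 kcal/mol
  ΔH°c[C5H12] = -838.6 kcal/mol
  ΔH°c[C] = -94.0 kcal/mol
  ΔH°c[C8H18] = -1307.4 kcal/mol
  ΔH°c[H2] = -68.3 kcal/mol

ΔH° = -37.2 kcal/mol

With combustion enthalpies, reactants minus products:
= [1·(-838.6) + 7·(-94.0) + 6·(-68.3) + 2·(-372.8)] − [2·(-1307.4)]
= -37.2 kcal/mol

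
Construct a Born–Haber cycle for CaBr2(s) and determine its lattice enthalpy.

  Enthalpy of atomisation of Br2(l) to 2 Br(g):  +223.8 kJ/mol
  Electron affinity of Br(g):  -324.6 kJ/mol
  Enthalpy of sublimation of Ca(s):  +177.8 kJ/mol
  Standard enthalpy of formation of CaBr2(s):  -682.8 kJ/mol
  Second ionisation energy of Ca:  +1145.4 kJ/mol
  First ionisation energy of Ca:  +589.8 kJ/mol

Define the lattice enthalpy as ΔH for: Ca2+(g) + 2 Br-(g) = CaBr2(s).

ΔHf° = 1·ΔHsub + 1·(ΣIE) + 1·D(Br2) + 2·EA + U
-682.8 = 1·(+177.8) + 1·(+1735.2) + 1·(+223.8) + 2·(-324.6) + U
U = -682.8 − (+1487.6) = -2170.4 kJ/mol

U = -2170.4 kJ/mol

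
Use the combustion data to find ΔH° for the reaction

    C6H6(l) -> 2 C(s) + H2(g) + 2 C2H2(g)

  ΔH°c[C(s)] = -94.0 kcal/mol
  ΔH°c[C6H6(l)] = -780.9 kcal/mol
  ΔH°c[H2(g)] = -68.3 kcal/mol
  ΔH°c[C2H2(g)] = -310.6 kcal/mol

With combustion enthalpies, reactants minus products:
= [1·(-780.9)] − [2·(-94.0) + 1·(-68.3) + 2·(-310.6)]
= 96.6 kcal/mol

ΔH° = 96.6 kcal/mol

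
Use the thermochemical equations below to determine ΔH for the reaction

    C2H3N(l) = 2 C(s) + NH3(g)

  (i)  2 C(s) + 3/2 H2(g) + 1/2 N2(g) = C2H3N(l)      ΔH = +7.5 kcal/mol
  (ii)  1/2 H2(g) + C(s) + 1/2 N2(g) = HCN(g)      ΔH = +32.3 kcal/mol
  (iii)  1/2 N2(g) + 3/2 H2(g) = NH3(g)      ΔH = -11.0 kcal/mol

(i) reversed (reverse to put C2H3N(l) on the reactant side): -7.5 kcal/mol
(ii): not needed (HCN(g) appears nowhere else).
(iii) as written (NH3(g) already on the product side): -11.0 kcal/mol
Summing the manipulated equations, ΔH = (-1)·(+7.5) + (1)·(-11.0) = -18.5 kcal/mol

ΔH = -18.5 kcal/mol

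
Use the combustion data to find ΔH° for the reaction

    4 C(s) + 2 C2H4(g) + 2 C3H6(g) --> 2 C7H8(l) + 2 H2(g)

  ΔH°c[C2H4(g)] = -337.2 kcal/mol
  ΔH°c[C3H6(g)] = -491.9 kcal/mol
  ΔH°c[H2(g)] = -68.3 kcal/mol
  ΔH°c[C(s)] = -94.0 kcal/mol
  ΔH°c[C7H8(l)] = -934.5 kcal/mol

ΔH° = -28.6 kcal/mol

Using ΔH = Σ nΔHc°(reactants) − Σ nΔHc°(products):
= [4·(-94.0) + 2·(-337.2) + 2·(-491.9)] − [2·(-934.5) + 2·(-68.3)]
= -28.6 kcal/mol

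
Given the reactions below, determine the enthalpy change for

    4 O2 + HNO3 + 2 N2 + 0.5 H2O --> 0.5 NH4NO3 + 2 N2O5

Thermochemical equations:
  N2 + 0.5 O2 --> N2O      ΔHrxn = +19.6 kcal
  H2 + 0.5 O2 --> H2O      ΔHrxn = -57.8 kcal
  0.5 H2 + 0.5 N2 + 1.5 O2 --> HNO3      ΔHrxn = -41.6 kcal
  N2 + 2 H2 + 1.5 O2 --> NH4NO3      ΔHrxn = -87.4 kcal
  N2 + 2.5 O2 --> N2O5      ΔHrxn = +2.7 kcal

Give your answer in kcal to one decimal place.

ΔHrxn = 32.2 kcal

equation 1: not needed.
equation 2 reversed and × 1/2: (-1/2)·(-57.8) = +28.9 kcal
equation 3 reversed: +41.6 kcal
equation 4 × 1/2: (1/2)·(-87.4) = -43.7 kcal
equation 5 × 2: (2)·(+2.7) = +5.4 kcal
ΔHrxn = (-1/2)·(-57.8) + (-1)·(-41.6) + (1/2)·(-87.4) + (2)·(+2.7) = 32.2 kcal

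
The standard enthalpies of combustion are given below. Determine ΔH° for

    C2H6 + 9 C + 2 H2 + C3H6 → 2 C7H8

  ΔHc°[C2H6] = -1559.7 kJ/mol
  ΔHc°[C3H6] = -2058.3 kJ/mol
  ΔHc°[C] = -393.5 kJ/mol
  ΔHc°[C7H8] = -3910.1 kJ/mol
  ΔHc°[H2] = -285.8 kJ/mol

With combustion enthalpies, reactants minus products:
= [1·(-1559.7) + 9·(-393.5) + 2·(-285.8) + 1·(-2058.3)] − [2·(-3910.1)]
= 89.1 kJ/mol

ΔH° = 89.1 kJ/mol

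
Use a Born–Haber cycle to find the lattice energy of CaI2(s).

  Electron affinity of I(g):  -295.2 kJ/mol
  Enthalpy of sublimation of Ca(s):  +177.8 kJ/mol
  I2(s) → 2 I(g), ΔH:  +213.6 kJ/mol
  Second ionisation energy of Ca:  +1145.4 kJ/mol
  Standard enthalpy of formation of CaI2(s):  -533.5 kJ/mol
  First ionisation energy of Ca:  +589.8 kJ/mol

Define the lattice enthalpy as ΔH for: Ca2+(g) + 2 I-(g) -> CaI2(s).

ΔHf° = 1·ΔHsub + 1·(ΣIE) + 1·D(I2) + 2·EA + U
-533.5 = 1·(+177.8) + 1·(+1735.2) + 1·(+213.6) + 2·(-295.2) + U
U = -533.5 − (+1536.2) = -2069.7 kJ/mol

U = -2069.7 kJ/mol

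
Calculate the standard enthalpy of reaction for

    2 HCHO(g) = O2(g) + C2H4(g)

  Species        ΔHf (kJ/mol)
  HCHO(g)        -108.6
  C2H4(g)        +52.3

Products: 1·(+0.0) + 1·(+52.3) = +52.3
Reactants: 2·(-108.6) = -217.2
ΔHrxn = (+52.3) − (-217.2) = 269.5 kJ/mol

ΔHrxn = 269.5 kJ/mol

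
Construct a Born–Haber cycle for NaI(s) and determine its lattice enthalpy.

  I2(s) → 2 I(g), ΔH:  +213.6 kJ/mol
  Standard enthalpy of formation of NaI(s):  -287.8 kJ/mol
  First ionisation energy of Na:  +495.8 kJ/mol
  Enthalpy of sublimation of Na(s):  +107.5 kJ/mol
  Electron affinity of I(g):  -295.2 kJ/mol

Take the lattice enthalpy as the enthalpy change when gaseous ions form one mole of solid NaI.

ΔHf° = 1·ΔHsub + 1·(ΣIE) + 1/2·D(I2) + 1·EA + U
-287.8 = 1·(+107.5) + 1·(+495.8) + 1/2·(+213.6) + 1·(-295.2) + U
U = -287.8 − (+414.9) = -702.7 kJ/mol

U = -702.7 kJ/mol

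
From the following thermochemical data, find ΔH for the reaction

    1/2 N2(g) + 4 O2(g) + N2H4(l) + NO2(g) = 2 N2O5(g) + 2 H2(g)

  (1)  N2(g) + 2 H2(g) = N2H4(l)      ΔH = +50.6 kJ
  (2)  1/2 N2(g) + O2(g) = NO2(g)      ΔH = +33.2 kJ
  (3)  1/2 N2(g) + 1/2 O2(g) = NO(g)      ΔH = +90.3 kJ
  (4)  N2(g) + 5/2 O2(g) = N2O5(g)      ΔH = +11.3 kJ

ΔH = -61.2 kJ

(1) reversed (reverse to put N2H4(l) on the reactant side): -50.6 kJ
(2) reversed (reverse to put NO2(g) on the reactant side): -33.2 kJ
(3): not needed (NO(g) appears nowhere else).
(4) × 2 (scale by 2 for the 2 N2O5(g)): (2)·(+11.3) = +22.6 kJ
ΔH = (-1)·(+50.6) + (-1)·(+33.2) + (2)·(+11.3) = -61.2 kJ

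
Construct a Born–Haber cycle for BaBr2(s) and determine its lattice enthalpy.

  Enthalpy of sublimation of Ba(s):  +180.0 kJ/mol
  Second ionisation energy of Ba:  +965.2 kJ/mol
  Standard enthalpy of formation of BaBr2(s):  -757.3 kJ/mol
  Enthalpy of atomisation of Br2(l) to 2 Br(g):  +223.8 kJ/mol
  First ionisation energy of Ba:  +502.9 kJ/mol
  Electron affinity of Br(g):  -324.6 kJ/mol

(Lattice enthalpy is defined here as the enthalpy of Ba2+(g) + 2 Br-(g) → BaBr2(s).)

U = -1980.0 kJ/mol

ΔHf° = 1·ΔHsub + 1·(ΣIE) + 1·D(Br2) + 2·EA + U
-757.3 = 1·(+180.0) + 1·(+1468.1) + 1·(+223.8) + 2·(-324.6) + U
U = -757.3 − (+1222.7) = -1980.0 kJ/mol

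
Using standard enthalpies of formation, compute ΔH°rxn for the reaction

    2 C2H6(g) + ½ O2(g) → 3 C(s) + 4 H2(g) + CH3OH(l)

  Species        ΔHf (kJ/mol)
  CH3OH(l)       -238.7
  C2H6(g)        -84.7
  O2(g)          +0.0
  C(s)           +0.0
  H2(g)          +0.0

ΔH°rxn = Σ nΔHf°(products) − Σ nΔHf°(reactants).
Products: 3·(+0.0) + 4·(+0.0) + 1·(-238.7) = -238.7
Reactants: 2·(-84.7) + 1/2·(+0.0) = -169.4
ΔH°rxn = (-238.7) − (-169.4) = -69.3 kJ/mol

ΔH°rxn = -69.3 kJ/mol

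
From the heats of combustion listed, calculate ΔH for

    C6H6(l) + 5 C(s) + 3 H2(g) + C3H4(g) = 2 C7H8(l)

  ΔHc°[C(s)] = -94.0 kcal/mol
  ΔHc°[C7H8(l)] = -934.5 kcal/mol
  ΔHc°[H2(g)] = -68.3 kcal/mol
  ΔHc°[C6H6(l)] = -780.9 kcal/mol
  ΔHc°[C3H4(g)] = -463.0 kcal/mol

With combustion enthalpies, reactants minus products:
= [1·(-780.9) + 5·(-94.0) + 3·(-68.3) + 1·(-463.0)] − [2·(-934.5)]
= -49.8 kcal/mol

ΔH = -49.8 kcal/mol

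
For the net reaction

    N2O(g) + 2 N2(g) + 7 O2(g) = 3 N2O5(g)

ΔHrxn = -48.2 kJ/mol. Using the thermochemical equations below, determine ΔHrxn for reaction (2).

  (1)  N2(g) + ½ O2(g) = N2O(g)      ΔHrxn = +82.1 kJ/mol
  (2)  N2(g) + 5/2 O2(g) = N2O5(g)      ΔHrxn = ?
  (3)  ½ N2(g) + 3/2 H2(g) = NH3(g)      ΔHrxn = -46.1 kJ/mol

ΔHrxn = 11.3 kJ/mol

(1) reversed (reverse to put N2O(g) on the reactant side): -82.1 kJ/mol
(2) × 3 (×3 to match 3 N2O5(g) in the target): contributes 3·x
(3): not needed (H2(g) appears nowhere else).
-48.2 = (-82.1) + 3·x
x = (-48.2 − (-82.1)) / (3) = 11.3 kJ/mol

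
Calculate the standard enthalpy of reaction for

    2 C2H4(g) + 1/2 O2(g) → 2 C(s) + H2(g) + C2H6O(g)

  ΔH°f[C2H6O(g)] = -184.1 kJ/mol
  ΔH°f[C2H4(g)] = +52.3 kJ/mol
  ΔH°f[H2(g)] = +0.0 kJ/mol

Products: 2·(+0.0) + 1·(+0.0) + 1·(-184.1) = -184.1
Reactants: 2·(+52.3) + 1/2·(+0.0) = +104.6
ΔH°rxn = (-184.1) − (+104.6) = -288.7 kJ/mol

ΔH°rxn = -288.7 kJ/mol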